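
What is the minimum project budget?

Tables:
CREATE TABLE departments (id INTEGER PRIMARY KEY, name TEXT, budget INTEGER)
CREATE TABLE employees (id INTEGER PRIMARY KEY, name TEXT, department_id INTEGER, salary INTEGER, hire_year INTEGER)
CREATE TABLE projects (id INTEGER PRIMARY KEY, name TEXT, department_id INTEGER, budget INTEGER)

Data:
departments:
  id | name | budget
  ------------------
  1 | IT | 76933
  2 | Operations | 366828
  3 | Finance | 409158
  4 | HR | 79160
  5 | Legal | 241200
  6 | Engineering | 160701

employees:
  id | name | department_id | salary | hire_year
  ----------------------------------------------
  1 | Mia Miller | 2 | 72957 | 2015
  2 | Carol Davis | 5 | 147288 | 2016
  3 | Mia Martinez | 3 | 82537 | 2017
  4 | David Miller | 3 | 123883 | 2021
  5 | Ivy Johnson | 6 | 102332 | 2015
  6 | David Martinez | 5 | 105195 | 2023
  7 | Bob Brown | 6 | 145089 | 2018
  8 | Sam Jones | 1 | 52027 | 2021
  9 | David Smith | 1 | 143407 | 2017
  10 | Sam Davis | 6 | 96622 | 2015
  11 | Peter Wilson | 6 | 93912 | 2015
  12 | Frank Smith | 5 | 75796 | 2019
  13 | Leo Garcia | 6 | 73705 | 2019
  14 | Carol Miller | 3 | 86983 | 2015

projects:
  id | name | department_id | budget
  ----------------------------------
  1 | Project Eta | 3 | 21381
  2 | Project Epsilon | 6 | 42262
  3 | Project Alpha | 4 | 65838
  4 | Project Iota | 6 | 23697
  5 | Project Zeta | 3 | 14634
SELECT MIN(budget) FROM projects

Execution result:
14634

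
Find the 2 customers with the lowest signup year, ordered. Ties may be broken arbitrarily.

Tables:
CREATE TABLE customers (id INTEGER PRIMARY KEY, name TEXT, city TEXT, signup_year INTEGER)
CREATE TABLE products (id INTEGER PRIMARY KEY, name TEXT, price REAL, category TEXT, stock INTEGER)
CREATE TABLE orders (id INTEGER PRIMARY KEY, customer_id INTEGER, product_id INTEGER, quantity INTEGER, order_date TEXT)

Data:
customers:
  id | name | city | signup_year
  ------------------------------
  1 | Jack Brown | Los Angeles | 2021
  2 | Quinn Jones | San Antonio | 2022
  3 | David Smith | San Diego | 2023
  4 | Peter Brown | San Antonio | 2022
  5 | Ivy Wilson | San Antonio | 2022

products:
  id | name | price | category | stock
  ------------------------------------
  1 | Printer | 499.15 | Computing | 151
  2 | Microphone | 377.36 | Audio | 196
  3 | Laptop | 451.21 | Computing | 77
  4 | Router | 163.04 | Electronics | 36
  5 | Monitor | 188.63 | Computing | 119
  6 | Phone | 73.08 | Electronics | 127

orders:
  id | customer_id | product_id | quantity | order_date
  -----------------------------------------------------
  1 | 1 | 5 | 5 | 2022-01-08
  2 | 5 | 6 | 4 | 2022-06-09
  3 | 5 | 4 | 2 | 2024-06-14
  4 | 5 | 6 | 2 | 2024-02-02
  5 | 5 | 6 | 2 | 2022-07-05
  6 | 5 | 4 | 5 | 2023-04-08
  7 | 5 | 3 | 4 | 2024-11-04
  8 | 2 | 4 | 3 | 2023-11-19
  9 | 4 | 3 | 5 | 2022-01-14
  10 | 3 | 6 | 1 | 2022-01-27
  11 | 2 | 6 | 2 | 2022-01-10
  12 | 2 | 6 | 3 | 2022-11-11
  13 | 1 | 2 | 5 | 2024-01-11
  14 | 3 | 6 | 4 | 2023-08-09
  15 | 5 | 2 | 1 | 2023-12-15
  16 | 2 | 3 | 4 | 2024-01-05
SELECT name, signup_year FROM customers ORDER BY signup_year ASC LIMIT 2

Execution result:
name | signup_year
Jack Brown | 2021
Quinn Jones | 2022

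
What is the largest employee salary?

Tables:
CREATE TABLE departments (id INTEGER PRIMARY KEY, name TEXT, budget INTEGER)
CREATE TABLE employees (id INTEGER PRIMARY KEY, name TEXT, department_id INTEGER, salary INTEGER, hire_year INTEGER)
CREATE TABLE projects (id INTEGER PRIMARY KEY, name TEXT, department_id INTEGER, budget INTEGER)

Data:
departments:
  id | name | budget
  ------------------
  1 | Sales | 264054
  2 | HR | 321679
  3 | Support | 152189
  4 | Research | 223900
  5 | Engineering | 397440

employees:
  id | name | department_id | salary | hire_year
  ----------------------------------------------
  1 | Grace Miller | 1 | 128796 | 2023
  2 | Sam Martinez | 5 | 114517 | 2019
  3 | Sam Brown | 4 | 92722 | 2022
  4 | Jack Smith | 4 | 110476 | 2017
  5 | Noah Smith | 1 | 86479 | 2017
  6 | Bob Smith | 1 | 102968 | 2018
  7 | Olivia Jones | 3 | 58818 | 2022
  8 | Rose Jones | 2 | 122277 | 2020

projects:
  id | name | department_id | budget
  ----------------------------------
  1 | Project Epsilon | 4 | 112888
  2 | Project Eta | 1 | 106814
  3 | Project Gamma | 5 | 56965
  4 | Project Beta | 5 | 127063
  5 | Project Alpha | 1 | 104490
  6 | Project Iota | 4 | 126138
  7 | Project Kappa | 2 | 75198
SELECT MAX(salary) FROM employees

Execution result:
128796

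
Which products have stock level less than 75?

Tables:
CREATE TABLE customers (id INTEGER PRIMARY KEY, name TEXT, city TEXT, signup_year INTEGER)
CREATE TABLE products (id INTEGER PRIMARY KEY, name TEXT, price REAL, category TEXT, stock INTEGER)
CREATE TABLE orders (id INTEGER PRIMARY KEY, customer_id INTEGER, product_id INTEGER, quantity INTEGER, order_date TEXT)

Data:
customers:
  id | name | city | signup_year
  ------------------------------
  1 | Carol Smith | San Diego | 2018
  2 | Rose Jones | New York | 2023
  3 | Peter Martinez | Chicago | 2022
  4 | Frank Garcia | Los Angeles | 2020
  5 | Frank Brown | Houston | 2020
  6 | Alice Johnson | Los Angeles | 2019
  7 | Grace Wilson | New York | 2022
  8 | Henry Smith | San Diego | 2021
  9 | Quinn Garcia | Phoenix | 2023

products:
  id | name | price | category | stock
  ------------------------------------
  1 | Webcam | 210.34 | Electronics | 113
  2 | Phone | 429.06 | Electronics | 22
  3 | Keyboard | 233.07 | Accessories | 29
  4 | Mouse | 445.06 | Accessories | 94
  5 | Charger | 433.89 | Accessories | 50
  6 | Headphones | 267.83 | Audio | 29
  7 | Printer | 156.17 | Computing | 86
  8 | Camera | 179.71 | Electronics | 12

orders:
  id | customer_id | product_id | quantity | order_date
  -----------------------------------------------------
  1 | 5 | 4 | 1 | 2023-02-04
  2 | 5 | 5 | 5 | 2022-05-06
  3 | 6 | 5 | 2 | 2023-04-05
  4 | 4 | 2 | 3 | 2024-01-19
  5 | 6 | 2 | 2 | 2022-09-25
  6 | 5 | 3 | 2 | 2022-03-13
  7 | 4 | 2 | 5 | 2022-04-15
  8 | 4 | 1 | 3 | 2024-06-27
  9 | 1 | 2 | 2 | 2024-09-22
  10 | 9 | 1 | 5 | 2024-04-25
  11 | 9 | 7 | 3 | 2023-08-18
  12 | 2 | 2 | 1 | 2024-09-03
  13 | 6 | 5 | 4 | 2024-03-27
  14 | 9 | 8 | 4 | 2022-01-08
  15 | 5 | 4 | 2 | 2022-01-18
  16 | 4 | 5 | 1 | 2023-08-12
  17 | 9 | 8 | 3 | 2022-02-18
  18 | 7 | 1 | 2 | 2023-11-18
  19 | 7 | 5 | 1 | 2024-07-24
SELECT name, stock FROM products WHERE stock < 75

Execution result:
name | stock
Phone | 22
Keyboard | 29
Charger | 50
Headphones | 29
Camera | 12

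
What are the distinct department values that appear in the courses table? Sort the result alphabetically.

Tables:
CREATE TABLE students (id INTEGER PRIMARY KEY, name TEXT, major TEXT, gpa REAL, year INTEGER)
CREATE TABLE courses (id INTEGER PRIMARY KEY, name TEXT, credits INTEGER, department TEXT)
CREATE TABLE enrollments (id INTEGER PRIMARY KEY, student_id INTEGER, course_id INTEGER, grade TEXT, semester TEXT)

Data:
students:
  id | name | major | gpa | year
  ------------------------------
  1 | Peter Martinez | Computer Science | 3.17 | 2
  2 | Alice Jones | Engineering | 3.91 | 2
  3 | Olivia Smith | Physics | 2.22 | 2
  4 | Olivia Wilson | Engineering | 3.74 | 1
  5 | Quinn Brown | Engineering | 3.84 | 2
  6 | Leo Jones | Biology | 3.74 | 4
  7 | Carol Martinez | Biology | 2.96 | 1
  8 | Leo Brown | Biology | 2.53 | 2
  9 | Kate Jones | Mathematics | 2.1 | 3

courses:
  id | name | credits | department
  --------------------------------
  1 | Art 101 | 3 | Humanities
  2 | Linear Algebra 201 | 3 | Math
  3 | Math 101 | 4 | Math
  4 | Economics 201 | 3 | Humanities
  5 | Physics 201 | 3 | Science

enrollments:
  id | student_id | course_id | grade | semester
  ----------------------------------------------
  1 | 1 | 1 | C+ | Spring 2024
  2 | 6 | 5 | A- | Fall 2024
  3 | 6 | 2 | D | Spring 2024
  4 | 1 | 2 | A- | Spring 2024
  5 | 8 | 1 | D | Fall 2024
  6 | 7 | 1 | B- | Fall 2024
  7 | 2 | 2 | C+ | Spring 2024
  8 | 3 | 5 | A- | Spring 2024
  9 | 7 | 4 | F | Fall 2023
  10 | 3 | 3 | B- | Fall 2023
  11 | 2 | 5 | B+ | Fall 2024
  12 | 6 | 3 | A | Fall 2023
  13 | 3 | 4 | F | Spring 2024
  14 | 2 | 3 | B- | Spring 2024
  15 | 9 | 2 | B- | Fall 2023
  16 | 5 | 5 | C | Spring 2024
SELECT DISTINCT department FROM courses ORDER BY department

Execution result:
department
Humanities
Math
Science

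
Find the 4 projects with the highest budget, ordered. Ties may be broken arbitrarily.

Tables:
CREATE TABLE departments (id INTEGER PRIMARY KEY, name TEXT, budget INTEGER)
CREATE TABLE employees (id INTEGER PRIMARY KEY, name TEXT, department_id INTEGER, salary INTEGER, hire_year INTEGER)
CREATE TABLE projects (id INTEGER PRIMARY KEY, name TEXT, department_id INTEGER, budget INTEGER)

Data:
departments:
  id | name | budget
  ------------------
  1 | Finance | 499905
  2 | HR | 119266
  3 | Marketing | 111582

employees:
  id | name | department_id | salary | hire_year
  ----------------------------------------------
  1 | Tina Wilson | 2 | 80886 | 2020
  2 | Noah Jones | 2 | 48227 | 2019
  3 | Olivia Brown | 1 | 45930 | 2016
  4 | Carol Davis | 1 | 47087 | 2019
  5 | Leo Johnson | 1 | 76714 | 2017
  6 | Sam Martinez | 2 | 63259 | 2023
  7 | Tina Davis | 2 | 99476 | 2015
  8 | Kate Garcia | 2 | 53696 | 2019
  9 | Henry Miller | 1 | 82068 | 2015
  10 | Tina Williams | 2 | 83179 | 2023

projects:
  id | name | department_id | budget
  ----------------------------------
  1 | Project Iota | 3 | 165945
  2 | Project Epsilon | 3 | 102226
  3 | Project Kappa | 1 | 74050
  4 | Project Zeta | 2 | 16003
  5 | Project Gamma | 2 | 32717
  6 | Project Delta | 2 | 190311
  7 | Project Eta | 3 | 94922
SELECT name, budget FROM projects ORDER BY budget DESC LIMIT 4

Execution result:
name | budget
Project Delta | 190311
Project Iota | 165945
Project Epsilon | 102226
Project Eta | 94922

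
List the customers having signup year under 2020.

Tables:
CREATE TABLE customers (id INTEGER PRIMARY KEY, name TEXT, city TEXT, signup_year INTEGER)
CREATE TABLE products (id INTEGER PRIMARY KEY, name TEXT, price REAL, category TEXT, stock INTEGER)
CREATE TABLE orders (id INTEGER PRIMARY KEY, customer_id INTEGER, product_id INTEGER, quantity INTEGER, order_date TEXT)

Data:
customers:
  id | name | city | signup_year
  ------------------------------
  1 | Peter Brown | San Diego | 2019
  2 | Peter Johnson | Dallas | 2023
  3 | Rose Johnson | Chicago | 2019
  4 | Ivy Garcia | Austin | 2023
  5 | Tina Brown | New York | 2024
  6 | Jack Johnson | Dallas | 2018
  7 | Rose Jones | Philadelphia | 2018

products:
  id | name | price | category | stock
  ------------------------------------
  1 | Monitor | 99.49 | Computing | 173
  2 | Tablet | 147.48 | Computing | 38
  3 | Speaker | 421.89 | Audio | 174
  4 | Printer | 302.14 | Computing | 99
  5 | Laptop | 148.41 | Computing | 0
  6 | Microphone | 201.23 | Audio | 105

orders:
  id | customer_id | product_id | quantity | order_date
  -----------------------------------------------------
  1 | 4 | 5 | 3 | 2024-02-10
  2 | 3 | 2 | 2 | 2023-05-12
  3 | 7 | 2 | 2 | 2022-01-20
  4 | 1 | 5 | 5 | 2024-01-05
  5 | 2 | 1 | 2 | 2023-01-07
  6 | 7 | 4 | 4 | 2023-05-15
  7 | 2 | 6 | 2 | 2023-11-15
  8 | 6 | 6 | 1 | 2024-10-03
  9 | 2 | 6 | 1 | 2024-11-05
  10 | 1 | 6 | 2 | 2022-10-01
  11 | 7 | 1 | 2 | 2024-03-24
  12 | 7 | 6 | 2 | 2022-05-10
SELECT name, signup_year FROM customers WHERE signup_year < 2020

Execution result:
name | signup_year
Peter Brown | 2019
Rose Johnson | 2019
Jack Johnson | 2018
Rose Jones | 2018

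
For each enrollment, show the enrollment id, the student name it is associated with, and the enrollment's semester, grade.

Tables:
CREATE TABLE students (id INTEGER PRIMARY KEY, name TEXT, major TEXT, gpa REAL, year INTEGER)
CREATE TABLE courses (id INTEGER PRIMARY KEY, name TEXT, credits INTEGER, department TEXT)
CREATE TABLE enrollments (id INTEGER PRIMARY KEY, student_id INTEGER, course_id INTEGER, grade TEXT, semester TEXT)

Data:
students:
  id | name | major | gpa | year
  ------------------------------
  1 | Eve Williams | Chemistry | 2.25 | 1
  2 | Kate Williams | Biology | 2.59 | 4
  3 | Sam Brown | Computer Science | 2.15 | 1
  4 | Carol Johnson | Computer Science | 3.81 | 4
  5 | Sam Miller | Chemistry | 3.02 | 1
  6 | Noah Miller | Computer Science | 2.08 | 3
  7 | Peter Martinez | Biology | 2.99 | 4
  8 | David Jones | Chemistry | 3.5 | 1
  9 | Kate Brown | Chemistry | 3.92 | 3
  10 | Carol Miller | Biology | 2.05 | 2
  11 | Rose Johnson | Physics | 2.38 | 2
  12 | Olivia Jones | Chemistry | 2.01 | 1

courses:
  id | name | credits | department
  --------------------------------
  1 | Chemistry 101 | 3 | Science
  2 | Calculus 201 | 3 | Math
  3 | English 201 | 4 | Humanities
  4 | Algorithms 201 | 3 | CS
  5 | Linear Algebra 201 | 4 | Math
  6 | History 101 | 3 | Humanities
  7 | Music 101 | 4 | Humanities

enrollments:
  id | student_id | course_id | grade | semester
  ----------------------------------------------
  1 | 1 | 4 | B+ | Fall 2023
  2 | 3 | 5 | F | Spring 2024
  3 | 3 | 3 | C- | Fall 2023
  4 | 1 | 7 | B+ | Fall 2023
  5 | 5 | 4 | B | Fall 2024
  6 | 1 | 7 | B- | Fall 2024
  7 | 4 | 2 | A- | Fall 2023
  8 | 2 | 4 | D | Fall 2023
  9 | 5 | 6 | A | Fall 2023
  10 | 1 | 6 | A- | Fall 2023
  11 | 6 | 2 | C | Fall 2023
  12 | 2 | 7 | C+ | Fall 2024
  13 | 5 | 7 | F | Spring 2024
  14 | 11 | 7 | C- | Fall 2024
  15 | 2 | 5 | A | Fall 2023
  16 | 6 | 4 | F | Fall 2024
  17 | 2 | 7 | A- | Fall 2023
SELECT c.id, p.name AS student, c.semester, c.grade FROM enrollments c JOIN students p ON c.student_id = p.id

Execution result:
id | student | semester | grade
1 | Eve Williams | Fall 2023 | B+
2 | Sam Brown | Spring 2024 | F
3 | Sam Brown | Fall 2023 | C-
4 | Eve Williams | Fall 2023 | B+
5 | Sam Miller | Fall 2024 | B
6 | Eve Williams | Fall 2024 | B-
7 | Carol Johnson | Fall 2023 | A-
8 | Kate Williams | Fall 2023 | D
9 | Sam Miller | Fall 2023 | A
10 | Eve Williams | Fall 2023 | A-
11 | Noah Miller | Fall 2023 | C
12 | Kate Williams | Fall 2024 | C+
13 | Sam Miller | Spring 2024 | F
14 | Rose Johnson | Fall 2024 | C-
15 | Kate Williams | Fall 2023 | A
16 | Noah Miller | Fall 2024 | F
17 | Kate Williams | Fall 2023 | A-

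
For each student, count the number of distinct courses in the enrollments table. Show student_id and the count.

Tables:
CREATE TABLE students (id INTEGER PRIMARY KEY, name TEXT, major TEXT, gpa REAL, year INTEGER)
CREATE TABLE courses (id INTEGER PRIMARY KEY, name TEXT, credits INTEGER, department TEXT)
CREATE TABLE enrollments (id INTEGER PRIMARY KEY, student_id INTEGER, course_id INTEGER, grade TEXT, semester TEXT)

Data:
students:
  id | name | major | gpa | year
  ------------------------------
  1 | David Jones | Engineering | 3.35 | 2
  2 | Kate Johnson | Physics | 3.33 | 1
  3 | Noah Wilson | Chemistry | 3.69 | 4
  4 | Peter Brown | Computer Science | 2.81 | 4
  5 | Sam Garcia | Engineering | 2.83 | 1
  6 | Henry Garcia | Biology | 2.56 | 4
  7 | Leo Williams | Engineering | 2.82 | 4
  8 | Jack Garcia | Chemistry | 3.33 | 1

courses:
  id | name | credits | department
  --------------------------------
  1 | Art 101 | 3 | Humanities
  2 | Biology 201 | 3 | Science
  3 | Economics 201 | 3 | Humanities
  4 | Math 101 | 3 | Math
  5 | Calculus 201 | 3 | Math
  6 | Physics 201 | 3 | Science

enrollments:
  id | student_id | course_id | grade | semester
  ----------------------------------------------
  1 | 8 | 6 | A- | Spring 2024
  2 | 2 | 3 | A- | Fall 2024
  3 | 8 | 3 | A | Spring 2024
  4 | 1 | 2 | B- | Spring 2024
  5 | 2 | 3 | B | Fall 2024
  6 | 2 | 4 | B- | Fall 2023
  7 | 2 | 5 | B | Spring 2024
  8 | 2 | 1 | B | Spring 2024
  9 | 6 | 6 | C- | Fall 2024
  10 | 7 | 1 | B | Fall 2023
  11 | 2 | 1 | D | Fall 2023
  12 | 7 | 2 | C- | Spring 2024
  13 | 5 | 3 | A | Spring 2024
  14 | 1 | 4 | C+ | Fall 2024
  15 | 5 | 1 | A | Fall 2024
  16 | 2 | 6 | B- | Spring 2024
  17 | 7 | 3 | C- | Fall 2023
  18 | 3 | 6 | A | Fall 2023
SELECT student_id, COUNT(DISTINCT course_id) AS distinct_course_count FROM enrollments GROUP BY student_id

Execution result:
student_id | distinct_course_count
1 | 2
2 | 5
3 | 1
5 | 2
6 | 1
7 | 3
8 | 2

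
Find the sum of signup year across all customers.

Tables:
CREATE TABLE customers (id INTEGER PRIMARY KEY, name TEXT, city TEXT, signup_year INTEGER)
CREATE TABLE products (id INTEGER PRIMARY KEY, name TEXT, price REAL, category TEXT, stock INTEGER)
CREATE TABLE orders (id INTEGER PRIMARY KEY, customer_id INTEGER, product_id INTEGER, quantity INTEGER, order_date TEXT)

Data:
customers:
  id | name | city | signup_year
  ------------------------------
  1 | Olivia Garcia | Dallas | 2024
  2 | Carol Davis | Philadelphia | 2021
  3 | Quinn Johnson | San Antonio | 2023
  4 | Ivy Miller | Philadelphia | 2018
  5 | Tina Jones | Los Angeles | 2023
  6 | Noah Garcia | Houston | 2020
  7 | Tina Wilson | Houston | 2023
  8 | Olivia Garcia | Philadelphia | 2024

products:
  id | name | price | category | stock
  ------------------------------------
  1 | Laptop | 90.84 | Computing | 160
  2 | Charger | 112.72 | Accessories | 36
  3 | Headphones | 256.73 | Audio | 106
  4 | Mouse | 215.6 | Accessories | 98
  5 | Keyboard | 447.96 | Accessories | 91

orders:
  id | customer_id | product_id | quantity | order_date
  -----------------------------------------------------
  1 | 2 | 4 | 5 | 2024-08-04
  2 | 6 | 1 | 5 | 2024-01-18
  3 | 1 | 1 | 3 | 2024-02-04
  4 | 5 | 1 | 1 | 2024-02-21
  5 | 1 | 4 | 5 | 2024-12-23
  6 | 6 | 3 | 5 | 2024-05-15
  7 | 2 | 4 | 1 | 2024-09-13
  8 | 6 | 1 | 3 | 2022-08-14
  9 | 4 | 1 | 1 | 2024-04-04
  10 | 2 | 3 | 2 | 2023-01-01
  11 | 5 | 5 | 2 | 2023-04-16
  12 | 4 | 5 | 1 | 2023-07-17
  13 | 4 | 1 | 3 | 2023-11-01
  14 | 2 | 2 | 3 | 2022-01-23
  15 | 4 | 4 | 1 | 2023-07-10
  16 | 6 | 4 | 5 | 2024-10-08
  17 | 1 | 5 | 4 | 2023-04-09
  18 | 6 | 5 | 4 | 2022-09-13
SELECT SUM(signup_year) FROM customers

Execution result:
16176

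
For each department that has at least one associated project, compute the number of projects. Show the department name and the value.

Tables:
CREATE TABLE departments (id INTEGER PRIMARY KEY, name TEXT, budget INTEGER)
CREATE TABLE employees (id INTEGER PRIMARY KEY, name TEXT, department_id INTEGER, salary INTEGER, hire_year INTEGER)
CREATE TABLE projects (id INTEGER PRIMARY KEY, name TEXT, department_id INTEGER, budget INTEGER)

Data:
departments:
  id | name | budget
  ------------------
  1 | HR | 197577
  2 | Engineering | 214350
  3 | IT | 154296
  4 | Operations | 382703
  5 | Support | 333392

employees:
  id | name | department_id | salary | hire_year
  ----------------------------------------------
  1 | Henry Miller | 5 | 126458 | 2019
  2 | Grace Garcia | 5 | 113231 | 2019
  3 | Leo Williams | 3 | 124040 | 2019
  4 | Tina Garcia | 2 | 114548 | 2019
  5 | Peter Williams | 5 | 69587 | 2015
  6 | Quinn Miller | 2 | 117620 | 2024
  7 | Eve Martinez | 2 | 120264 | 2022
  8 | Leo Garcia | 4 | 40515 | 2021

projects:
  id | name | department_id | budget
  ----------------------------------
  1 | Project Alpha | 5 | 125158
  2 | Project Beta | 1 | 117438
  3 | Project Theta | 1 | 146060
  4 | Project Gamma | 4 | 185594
SELECT p.name, COUNT(*) AS n FROM projects c JOIN departments p ON c.department_id = p.id GROUP BY p.id, p.name

Execution result:
name | n
HR | 2
Operations | 1
Support | 1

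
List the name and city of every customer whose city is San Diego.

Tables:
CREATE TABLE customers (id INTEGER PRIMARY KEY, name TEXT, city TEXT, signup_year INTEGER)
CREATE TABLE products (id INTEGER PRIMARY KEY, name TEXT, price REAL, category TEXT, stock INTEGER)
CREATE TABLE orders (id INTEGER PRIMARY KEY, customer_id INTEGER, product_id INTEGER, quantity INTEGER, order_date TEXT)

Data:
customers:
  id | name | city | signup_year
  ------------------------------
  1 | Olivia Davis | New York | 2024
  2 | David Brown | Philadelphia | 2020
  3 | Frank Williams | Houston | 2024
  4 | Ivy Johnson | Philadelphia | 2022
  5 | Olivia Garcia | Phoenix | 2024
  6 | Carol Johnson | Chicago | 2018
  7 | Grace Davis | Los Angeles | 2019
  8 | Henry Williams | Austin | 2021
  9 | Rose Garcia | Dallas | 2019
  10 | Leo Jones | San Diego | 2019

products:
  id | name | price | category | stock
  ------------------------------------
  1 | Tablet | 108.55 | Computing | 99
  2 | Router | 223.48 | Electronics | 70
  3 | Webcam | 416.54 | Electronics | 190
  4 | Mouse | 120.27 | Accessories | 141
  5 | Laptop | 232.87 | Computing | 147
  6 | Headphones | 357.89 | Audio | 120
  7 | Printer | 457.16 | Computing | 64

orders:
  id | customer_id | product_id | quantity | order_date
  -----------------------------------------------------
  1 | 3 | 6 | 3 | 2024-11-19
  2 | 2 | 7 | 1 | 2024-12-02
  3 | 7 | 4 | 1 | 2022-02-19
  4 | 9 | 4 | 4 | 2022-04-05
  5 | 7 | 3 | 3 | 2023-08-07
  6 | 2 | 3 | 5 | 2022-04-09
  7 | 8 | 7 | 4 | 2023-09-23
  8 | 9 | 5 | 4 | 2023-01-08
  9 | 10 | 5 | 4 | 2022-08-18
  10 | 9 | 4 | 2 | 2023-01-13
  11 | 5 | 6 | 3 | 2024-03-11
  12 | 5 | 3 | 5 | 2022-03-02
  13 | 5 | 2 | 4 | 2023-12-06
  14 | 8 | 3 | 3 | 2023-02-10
SELECT name, city FROM customers WHERE city = 'San Diego'

Execution result:
name | city
Leo Jones | San Diego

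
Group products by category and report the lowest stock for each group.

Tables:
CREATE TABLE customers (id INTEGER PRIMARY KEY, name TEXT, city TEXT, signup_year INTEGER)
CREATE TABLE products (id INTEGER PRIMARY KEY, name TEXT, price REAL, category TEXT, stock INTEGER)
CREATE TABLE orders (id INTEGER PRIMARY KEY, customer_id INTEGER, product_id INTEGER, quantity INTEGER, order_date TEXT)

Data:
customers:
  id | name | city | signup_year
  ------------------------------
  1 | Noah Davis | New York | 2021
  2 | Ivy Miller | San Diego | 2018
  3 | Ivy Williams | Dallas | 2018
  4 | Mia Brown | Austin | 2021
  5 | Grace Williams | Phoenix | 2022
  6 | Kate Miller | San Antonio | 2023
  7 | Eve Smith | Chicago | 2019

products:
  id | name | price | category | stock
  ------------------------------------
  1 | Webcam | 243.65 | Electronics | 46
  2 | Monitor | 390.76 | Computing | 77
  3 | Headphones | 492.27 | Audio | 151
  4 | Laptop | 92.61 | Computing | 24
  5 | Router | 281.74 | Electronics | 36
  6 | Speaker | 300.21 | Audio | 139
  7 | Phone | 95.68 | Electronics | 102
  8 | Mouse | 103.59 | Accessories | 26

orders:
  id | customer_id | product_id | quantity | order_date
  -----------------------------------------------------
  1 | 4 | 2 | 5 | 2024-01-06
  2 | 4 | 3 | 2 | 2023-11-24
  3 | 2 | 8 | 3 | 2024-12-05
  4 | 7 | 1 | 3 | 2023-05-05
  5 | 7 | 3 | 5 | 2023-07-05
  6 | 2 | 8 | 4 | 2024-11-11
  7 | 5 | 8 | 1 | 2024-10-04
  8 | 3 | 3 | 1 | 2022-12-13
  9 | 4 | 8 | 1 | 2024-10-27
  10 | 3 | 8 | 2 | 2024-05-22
SELECT category, MIN(stock) AS min_stock FROM products GROUP BY category

Execution result:
category | min_stock
Accessories | 26
Audio | 139
Computing | 24
Electronics | 36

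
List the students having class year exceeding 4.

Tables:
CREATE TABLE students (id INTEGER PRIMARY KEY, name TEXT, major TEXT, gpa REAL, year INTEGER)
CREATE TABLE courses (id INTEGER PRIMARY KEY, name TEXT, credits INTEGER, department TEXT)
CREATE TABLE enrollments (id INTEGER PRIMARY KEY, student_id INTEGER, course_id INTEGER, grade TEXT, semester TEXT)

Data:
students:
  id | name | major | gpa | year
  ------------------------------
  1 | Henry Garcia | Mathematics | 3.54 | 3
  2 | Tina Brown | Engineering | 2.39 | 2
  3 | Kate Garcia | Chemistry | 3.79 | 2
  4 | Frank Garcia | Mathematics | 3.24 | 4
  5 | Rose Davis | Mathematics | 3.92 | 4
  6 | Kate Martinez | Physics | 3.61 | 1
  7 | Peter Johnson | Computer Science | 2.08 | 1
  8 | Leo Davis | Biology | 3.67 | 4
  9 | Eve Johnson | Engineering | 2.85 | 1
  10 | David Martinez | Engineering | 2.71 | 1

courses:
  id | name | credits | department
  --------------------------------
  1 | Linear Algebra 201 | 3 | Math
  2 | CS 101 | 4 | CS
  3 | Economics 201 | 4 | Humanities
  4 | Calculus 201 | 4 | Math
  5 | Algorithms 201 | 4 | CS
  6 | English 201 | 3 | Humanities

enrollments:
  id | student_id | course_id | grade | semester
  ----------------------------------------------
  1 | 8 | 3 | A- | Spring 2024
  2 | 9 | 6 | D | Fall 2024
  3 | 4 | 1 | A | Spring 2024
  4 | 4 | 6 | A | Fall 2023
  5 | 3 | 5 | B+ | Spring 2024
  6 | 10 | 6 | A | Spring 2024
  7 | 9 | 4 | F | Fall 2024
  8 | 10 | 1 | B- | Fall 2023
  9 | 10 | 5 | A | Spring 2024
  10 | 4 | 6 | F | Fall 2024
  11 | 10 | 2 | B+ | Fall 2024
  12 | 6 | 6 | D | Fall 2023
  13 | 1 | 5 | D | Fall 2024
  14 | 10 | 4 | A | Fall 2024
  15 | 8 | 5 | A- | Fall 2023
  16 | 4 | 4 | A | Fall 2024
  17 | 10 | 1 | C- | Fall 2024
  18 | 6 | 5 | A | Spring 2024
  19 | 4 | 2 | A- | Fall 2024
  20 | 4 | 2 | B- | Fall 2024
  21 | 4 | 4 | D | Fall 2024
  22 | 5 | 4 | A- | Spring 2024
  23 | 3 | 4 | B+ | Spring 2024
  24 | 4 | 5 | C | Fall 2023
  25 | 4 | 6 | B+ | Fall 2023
SELECT name, year FROM students WHERE year > 4

Execution result:
(no rows)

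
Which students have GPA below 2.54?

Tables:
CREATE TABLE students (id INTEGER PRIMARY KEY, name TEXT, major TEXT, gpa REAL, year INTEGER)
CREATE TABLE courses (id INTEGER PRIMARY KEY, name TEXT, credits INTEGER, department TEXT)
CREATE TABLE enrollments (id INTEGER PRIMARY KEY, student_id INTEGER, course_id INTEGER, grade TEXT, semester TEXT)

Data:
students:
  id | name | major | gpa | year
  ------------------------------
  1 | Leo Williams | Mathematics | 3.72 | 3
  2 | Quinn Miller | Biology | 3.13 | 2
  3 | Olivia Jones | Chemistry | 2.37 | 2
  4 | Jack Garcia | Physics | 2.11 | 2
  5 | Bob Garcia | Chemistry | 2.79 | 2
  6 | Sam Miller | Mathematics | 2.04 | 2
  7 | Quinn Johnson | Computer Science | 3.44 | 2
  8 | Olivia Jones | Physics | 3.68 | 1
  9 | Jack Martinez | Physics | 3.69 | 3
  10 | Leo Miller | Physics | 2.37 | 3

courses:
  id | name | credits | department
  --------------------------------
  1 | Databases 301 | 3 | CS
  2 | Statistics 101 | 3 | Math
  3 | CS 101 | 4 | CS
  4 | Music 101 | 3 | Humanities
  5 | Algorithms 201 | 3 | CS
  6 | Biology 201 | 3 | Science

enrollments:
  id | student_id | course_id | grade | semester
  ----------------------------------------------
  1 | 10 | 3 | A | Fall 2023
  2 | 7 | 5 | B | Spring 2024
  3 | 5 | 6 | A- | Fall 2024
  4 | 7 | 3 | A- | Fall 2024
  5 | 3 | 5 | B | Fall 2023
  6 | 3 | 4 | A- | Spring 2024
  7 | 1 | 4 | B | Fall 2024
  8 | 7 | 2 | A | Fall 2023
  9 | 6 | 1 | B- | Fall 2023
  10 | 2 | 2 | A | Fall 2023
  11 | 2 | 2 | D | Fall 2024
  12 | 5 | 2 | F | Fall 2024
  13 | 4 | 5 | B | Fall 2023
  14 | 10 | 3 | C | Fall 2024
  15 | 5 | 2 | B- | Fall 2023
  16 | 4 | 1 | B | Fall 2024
SELECT name, gpa FROM students WHERE gpa < 2.54

Execution result:
name | gpa
Olivia Jones | 2.37
Jack Garcia | 2.11
Sam Miller | 2.04
Leo Miller | 2.37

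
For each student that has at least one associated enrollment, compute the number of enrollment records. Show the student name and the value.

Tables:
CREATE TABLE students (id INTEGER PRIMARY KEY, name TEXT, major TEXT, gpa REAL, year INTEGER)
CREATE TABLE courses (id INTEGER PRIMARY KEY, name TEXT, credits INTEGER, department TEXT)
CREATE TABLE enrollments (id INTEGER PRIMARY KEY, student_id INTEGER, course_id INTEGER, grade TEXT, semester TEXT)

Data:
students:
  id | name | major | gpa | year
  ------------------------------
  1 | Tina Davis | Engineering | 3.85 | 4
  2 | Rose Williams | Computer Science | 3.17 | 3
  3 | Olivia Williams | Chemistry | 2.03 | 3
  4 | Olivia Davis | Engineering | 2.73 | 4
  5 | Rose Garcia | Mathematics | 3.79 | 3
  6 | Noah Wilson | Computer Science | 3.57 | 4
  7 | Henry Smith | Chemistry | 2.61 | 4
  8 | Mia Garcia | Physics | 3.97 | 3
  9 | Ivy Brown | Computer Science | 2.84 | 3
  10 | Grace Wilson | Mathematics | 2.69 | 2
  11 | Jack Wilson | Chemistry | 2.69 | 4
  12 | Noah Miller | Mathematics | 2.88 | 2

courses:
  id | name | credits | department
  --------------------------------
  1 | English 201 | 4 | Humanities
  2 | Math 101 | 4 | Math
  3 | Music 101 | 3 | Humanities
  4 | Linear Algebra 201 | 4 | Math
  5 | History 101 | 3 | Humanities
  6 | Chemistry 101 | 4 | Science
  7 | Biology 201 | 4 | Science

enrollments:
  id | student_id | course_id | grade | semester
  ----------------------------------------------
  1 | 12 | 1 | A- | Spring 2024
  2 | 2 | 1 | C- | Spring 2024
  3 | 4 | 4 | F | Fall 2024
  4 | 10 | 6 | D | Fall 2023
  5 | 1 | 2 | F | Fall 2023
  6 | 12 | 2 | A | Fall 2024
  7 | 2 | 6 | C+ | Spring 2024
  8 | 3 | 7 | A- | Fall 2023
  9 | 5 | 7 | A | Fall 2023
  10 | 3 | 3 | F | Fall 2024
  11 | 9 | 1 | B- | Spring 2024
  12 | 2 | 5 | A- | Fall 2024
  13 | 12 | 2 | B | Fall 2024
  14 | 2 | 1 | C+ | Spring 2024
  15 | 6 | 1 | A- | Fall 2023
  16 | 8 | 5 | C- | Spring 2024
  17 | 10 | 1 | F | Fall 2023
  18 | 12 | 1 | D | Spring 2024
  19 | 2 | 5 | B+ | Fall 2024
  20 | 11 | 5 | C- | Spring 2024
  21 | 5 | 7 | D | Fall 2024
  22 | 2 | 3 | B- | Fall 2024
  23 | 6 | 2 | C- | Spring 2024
SELECT p.name, COUNT(*) AS n FROM enrollments c JOIN students p ON c.student_id = p.id GROUP BY p.id, p.name

Execution result:
name | n
Tina Davis | 1
Rose Williams | 6
Olivia Williams | 2
Olivia Davis | 1
Rose Garcia | 2
Noah Wilson | 2
Mia Garcia | 1
Ivy Brown | 1
Grace Wilson | 2
Jack Wilson | 1
Noah Miller | 4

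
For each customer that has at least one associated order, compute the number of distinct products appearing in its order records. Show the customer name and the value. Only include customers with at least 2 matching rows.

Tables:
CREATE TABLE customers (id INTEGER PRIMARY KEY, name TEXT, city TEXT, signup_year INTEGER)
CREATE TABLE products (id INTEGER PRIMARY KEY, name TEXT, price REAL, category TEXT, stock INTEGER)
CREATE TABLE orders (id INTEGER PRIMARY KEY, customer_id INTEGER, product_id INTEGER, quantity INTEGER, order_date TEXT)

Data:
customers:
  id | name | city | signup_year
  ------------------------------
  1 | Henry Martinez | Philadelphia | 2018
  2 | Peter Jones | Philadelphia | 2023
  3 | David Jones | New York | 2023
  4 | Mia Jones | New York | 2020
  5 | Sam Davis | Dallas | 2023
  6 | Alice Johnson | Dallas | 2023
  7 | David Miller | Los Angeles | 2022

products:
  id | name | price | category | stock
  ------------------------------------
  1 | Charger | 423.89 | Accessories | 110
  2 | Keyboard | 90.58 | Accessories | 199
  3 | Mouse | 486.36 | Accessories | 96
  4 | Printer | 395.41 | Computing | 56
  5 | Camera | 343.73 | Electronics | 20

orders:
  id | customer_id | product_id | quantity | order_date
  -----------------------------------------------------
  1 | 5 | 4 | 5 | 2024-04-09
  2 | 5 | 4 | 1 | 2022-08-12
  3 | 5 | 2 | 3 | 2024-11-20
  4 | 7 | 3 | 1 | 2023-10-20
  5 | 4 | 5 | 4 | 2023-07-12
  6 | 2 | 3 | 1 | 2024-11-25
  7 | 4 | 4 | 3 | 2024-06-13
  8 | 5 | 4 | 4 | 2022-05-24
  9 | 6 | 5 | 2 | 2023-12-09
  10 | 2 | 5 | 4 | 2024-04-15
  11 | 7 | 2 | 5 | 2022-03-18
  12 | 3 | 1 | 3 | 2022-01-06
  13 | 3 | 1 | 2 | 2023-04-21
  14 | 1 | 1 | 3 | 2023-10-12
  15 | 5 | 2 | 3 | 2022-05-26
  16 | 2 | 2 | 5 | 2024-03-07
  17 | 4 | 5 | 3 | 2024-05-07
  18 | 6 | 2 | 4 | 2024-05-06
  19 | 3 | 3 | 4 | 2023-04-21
SELECT p.name, COUNT(DISTINCT c.product_id) AS distinct_product_count FROM orders c JOIN customers p ON c.customer_id = p.id GROUP BY p.id, p.name HAVING COUNT(*) >= 2

Execution result:
name | distinct_product_count
Peter Jones | 3
David Jones | 2
Mia Jones | 2
Sam Davis | 2
Alice Johnson | 2
David Miller | 2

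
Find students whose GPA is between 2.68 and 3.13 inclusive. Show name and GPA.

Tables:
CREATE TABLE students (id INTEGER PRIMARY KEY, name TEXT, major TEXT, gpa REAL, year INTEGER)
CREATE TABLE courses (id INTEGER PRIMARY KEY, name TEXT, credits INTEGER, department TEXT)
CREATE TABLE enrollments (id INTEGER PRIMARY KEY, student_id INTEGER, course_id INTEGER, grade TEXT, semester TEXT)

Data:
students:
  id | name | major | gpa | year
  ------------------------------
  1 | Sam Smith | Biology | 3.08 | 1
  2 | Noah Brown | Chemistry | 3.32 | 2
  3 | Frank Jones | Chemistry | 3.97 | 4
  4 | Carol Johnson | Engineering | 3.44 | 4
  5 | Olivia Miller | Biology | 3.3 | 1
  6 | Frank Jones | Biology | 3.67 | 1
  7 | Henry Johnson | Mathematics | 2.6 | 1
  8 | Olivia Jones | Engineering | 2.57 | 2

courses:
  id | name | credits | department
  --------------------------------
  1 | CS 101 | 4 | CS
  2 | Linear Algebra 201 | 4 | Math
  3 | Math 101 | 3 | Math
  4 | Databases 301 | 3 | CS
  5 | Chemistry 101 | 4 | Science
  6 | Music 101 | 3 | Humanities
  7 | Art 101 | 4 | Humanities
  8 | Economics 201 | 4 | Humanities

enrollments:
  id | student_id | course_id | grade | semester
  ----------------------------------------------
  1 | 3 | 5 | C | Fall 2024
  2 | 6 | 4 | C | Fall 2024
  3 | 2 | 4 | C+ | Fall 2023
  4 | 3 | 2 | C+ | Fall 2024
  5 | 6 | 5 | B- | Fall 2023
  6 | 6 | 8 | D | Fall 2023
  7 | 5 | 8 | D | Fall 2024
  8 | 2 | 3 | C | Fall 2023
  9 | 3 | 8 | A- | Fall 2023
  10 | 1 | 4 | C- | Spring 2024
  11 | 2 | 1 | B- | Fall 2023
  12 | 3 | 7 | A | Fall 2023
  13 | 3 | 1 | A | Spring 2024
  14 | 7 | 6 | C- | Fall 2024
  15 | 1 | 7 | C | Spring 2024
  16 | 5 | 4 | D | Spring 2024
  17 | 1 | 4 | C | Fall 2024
SELECT name, gpa FROM students WHERE gpa BETWEEN 2.68 AND 3.13

Execution result:
name | gpa
Sam Smith | 3.08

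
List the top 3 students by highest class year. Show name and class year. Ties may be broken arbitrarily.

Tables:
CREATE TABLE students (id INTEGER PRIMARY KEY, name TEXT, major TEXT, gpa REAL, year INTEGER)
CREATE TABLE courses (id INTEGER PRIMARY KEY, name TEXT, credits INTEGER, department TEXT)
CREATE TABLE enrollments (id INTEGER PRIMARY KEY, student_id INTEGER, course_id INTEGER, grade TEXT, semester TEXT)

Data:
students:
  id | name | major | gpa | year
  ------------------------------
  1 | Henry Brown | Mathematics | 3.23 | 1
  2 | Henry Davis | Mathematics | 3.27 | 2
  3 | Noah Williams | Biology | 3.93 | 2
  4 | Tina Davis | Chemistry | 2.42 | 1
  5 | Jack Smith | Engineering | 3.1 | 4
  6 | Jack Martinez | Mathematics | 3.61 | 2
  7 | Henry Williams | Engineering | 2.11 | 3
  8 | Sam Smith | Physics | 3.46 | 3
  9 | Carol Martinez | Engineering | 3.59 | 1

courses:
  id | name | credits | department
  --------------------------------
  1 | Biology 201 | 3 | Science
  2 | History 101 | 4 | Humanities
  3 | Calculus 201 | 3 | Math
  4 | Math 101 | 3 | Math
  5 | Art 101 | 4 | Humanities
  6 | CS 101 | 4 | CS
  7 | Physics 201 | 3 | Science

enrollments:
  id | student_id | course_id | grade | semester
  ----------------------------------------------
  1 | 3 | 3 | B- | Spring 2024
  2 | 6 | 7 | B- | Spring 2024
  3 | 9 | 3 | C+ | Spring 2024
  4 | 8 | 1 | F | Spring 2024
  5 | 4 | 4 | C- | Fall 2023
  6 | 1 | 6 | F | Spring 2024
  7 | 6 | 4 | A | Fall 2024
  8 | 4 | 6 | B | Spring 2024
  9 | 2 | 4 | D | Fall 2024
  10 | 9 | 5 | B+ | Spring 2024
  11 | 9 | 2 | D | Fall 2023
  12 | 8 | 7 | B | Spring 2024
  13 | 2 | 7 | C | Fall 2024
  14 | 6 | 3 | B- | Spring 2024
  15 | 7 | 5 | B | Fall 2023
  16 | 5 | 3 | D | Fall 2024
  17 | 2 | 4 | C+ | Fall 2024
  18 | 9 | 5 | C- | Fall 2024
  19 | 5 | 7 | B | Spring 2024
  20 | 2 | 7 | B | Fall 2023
SELECT name, year FROM students ORDER BY year DESC LIMIT 3

Execution result:
name | year
Jack Smith | 4
Henry Williams | 3
Sam Smith | 3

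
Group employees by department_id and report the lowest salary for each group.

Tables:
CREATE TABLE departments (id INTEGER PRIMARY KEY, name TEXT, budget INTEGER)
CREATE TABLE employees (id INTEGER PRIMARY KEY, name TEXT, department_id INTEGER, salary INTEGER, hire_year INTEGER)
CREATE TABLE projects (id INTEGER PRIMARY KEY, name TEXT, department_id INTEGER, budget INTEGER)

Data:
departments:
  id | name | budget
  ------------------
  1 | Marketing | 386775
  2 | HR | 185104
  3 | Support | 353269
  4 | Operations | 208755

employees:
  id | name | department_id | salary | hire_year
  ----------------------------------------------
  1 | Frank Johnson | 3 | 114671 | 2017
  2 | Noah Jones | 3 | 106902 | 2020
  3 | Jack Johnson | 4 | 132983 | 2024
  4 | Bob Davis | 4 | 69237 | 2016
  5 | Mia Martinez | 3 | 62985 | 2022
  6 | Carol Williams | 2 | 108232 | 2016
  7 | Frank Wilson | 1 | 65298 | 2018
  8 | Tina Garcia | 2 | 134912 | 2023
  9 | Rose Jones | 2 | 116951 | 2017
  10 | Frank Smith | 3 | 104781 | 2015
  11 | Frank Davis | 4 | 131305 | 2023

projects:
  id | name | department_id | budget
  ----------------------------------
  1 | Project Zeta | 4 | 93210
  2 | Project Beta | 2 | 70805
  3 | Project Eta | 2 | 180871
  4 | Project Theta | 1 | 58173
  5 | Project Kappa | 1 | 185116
SELECT department_id, MIN(salary) AS min_salary FROM employees GROUP BY department_id

Execution result:
department_id | min_salary
1 | 65298
2 | 108232
3 | 62985
4 | 69237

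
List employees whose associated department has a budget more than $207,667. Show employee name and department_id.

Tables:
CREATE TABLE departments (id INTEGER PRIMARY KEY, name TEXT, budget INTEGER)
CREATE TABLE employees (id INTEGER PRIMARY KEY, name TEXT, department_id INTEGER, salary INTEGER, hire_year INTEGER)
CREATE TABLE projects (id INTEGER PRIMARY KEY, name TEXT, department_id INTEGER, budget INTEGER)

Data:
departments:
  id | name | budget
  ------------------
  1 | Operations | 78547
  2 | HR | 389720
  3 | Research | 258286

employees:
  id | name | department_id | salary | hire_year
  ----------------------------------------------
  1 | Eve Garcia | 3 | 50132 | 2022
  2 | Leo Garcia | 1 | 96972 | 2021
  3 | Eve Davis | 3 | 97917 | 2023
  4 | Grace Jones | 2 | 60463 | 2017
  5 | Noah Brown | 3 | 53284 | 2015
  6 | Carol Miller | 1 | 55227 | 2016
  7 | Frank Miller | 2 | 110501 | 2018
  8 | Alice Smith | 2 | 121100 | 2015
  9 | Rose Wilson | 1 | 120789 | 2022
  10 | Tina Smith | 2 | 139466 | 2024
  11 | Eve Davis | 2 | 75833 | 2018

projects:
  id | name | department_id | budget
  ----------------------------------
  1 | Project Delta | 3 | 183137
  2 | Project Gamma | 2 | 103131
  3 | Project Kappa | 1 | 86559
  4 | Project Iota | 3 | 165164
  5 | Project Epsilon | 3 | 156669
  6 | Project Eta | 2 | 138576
SELECT name, department_id FROM employees WHERE department_id IN (SELECT id FROM departments WHERE budget > 207667)

Execution result:
name | department_id
Eve Garcia | 3
Eve Davis | 3
Grace Jones | 2
Noah Brown | 3
Frank Miller | 2
Alice Smith | 2
Tina Smith | 2
Eve Davis | 2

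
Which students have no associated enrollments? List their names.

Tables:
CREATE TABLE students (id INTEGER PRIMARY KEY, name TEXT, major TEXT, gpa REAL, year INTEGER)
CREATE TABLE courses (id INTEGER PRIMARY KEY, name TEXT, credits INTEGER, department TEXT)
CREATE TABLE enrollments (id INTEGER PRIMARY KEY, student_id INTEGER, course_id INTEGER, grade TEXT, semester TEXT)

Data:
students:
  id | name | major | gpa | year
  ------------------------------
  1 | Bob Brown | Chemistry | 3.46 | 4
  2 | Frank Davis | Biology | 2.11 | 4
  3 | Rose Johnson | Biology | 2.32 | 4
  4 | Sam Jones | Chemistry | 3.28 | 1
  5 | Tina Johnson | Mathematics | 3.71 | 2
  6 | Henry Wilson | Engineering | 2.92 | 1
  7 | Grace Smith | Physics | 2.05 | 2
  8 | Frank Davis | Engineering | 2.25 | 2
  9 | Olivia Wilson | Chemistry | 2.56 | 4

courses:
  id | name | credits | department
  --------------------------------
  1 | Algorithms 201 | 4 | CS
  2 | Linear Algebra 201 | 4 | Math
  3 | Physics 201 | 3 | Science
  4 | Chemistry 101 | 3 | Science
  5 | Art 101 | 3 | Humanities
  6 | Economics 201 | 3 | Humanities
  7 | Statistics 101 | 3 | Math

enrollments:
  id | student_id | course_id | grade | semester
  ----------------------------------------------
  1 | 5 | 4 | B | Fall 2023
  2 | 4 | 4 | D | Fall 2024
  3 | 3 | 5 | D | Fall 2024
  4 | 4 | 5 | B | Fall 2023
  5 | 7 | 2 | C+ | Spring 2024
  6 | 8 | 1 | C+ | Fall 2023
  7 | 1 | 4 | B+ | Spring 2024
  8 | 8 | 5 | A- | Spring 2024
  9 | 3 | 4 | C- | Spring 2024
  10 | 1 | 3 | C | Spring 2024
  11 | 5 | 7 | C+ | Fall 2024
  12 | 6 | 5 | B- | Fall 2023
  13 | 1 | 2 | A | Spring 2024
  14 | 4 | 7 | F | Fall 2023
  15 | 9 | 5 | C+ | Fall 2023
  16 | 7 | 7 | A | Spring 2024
SELECT p.name FROM students p LEFT JOIN enrollments c ON c.student_id = p.id WHERE c.id IS NULL

Execution result:
Frank Davis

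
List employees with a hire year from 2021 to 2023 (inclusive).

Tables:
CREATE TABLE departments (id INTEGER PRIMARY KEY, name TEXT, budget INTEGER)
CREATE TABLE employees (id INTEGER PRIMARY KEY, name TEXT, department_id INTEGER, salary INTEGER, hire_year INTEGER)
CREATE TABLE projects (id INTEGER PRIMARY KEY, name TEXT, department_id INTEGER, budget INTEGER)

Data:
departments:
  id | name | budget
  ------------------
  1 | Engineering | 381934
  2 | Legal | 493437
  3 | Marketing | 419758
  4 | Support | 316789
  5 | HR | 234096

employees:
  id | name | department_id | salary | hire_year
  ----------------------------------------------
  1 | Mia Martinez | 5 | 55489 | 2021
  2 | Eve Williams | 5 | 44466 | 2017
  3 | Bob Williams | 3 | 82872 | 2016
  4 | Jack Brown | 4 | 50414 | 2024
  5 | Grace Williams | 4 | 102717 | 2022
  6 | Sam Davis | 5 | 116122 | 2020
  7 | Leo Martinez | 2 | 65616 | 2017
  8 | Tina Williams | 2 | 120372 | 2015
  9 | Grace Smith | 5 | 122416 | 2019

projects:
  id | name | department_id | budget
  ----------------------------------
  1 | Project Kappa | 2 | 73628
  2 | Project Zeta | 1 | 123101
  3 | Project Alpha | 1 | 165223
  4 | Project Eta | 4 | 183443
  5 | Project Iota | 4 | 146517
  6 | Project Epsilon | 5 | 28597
SELECT name, hire_year FROM employees WHERE hire_year BETWEEN 2021 AND 2023

Execution result:
name | hire_year
Mia Martinez | 2021
Grace Williams | 2022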